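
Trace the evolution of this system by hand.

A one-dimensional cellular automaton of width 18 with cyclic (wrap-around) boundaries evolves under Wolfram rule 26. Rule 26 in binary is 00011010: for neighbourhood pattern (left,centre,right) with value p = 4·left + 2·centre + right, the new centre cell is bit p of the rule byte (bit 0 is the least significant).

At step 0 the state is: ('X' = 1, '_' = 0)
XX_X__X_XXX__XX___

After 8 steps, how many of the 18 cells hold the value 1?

11

gen 0: XX_X__X_XXX__XX___
gen 1: X___XX__X__XXX_X_X
gen 2: _X_XX_XX_XXX_____X
gen 3: ___X__X__X__X___X_
gen 4: __X_XX_XX_XX_X_X_X
gen 5: XX__X__X__X_______
gen 6: X_XX_XX_XX_X_____X
gen 7: __X__X__X___X___XX
gen 8: XX_XX_XX_X_X_X_XX_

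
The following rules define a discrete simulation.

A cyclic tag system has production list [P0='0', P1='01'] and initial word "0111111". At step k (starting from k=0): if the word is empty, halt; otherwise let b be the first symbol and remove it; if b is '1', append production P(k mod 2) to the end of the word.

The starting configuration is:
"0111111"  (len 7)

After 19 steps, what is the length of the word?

gen 0: "0111111"  (len 7)
gen 1: "111111"  (len 6)
gen 2: "1111101"  (len 7)
gen 3: "1111010"  (len 7)
gen 4: "11101001"  (len 8)
gen 5: "11010010"  (len 8)
gen 6: "101001001"  (len 9)
gen 7: "010010010"  (len 9)
gen 8: "10010010"  (len 8)
gen 9: "00100100"  (len 8)
gen 10: "0100100"  (len 7)
gen 11: "100100"  (len 6)
gen 12: "0010001"  (len 7)
gen 13: "010001"  (len 6)
gen 14: "10001"  (len 5)
gen 15: "00010"  (len 5)
gen 16: "0010"  (len 4)
gen 17: "010"  (len 3)
gen 18: "10"  (len 2)
gen 19: "00"  (len 2)

2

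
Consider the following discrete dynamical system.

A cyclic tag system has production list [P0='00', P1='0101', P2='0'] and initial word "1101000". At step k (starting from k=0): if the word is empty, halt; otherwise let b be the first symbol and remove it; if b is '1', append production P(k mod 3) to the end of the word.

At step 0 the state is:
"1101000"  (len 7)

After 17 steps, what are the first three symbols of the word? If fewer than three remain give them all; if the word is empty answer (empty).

010

0) "1101000"  (len 7)
1) "10100000"  (len 8)
2) "01000000101"  (len 11)
3) "1000000101"  (len 10)
4) "00000010100"  (len 11)
5) "0000010100"  (len 10)
6) "000010100"  (len 9)
7) "00010100"  (len 8)
8) "0010100"  (len 7)
9) "010100"  (len 6)
10) "10100"  (len 5)
11) "01000101"  (len 8)
12) "1000101"  (len 7)
13) "00010100"  (len 8)
14) "0010100"  (len 7)
15) "010100"  (len 6)
16) "10100"  (len 5)
17) "01000101"  (len 8)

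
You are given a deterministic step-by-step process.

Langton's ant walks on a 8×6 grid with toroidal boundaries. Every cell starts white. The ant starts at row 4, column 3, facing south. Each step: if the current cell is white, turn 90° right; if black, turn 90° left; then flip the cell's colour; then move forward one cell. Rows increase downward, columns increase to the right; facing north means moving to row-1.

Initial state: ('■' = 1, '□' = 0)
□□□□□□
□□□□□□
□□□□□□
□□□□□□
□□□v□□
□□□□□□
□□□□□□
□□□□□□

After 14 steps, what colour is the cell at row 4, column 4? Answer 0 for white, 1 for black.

1

0) □□□□□□
□□□□□□
□□□□□□
□□□□□□
□□□v□□
□□□□□□
□□□□□□
□□□□□□
1) □□□□□□
□□□□□□
□□□□□□
□□□□□□
□□<■□□
□□□□□□
□□□□□□
□□□□□□
2) □□□□□□
□□□□□□
□□□□□□
□□^□□□
□□■■□□
□□□□□□
□□□□□□
□□□□□□
3) □□□□□□
□□□□□□
□□□□□□
□□■>□□
□□■■□□
□□□□□□
□□□□□□
□□□□□□
4) □□□□□□
□□□□□□
□□□□□□
□□■■□□
□□■v□□
□□□□□□
□□□□□□
□□□□□□
5) □□□□□□
□□□□□□
□□□□□□
□□■■□□
□□■□>□
□□□□□□
□□□□□□
□□□□□□
6) □□□□□□
□□□□□□
□□□□□□
□□■■□□
□□■□■□
□□□□v□
□□□□□□
□□□□□□
7) □□□□□□
□□□□□□
□□□□□□
□□■■□□
□□■□■□
□□□<■□
□□□□□□
□□□□□□
8) □□□□□□
□□□□□□
□□□□□□
□□■■□□
□□■^■□
□□□■■□
□□□□□□
□□□□□□
9) □□□□□□
□□□□□□
□□□□□□
□□■■□□
□□■■>□
□□□■■□
□□□□□□
□□□□□□
10) □□□□□□
□□□□□□
□□□□□□
□□■■^□
□□■■□□
□□□■■□
□□□□□□
□□□□□□
11) □□□□□□
□□□□□□
□□□□□□
□□■■■>
□□■■□□
□□□■■□
□□□□□□
□□□□□□
12) □□□□□□
□□□□□□
□□□□□□
□□■■■■
□□■■□v
□□□■■□
□□□□□□
□□□□□□
13) □□□□□□
□□□□□□
□□□□□□
□□■■■■
□□■■<■
□□□■■□
□□□□□□
□□□□□□
14) □□□□□□
□□□□□□
□□□□□□
□□■■^■
□□■■■■
□□□■■□
□□□□□□
□□□□□□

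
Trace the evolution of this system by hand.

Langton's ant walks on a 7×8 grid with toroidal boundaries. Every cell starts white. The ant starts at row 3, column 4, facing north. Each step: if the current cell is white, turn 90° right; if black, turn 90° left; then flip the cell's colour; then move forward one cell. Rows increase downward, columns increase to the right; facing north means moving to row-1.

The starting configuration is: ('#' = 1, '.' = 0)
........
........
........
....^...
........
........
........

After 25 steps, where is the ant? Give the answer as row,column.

step 0: ........
........
........
....^...
........
........
........
step 1: ........
........
........
....#>..
........
........
........
step 2: ........
........
........
....##..
.....v..
........
........
step 3: ........
........
........
....##..
....<#..
........
........
step 4: ........
........
........
....^#..
....##..
........
........
step 5: ........
........
........
...<.#..
....##..
........
........
step 6: ........
........
...^....
...#.#..
....##..
........
........
step 7: ........
........
...#>...
...#.#..
....##..
........
........
step 8: ........
........
...##...
...#v#..
....##..
........
........
step 9: ........
........
...##...
...<##..
....##..
........
........
step 10: ........
........
...##...
....##..
...v##..
........
........
step 11: ........
........
...##...
....##..
..<###..
........
........
step 12: ........
........
...##...
..^.##..
..####..
........
........
step 13: ........
........
...##...
..#>##..
..####..
........
........
step 14: ........
........
...##...
..####..
..#v##..
........
........
step 15: ........
........
...##...
..####..
..#.>#..
........
........
step 16: ........
........
...##...
..##^#..
..#..#..
........
........
step 17: ........
........
...##...
..#<.#..
..#..#..
........
........
step 18: ........
........
...##...
..#..#..
..#v.#..
........
........
step 19: ........
........
...##...
..#..#..
..<#.#..
........
........
step 20: ........
........
...##...
..#..#..
...#.#..
..v.....
........
step 21: ........
........
...##...
..#..#..
...#.#..
.<#.....
........
step 22: ........
........
...##...
..#..#..
.^.#.#..
.##.....
........
step 23: ........
........
...##...
..#..#..
.#>#.#..
.##.....
........
step 24: ........
........
...##...
..#..#..
.###.#..
.#v.....
........
step 25: ........
........
...##...
..#..#..
.###.#..
.#.>....
........

5,3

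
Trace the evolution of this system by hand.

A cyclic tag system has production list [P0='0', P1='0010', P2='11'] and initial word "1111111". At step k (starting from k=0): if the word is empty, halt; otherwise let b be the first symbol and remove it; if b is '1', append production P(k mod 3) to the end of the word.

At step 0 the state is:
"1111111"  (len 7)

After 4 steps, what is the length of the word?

[0] "1111111"  (len 7)
[1] "1111110"  (len 7)
[2] "1111100010"  (len 10)
[3] "11110001011"  (len 11)
[4] "11100010110"  (len 11)

11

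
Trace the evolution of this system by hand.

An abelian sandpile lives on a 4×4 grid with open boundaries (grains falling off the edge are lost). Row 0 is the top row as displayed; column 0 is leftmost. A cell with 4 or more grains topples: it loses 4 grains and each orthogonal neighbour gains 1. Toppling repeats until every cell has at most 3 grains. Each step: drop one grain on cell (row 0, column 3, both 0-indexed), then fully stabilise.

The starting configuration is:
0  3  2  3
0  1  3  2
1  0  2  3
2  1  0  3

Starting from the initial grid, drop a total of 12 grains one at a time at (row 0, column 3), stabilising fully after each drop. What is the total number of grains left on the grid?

22

gen 0: 0  3  2  3
0  1  3  2
1  0  2  3
2  1  0  3
gen 1: 0  3  3  0
0  1  3  3
1  0  2  3
2  1  0  3
gen 2: 0  3  3  1
0  1  3  3
1  0  2  3
2  1  0  3
gen 3: 0  3  3  2
0  1  3  3
1  0  2  3
2  1  0  3
gen 4: 0  3  3  3
0  1  3  3
1  0  2  3
2  1  0  3
gen 5: 1  0  2  2
0  3  2  2
1  1  0  2
2  1  2  0
gen 6: 1  0  2  3
0  3  2  2
1  1  0  2
2  1  2  0
gen 7: 1  0  3  0
0  3  2  3
1  1  0  2
2  1  2  0
gen 8: 1  0  3  1
0  3  2  3
1  1  0  2
2  1  2  0
gen 9: 1  0  3  2
0  3  2  3
1  1  0  2
2  1  2  0
gen 10: 1  0  3  3
0  3  2  3
1  1  0  2
2  1  2  0
gen 11: 1  2  1  2
1  0  1  1
1  2  1  3
2  1  2  0
gen 12: 1  2  1  3
1  0  1  1
1  2  1  3
2  1  2  0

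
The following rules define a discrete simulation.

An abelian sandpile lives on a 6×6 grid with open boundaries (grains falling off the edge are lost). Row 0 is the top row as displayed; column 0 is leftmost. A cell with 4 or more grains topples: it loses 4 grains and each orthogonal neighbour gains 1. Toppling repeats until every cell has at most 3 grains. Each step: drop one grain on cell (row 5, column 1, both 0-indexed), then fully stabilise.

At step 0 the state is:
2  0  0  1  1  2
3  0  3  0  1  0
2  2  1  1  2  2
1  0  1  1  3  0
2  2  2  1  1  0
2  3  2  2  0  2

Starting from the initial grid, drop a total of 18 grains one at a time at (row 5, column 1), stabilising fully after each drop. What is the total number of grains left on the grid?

52

k=0  2  0  0  1  1  2
3  0  3  0  1  0
2  2  1  1  2  2
1  0  1  1  3  0
2  2  2  1  1  0
2  3  2  2  0  2
k=1  2  0  0  1  1  2
3  0  3  0  1  0
2  2  1  1  2  2
1  0  1  1  3  0
2  3  2  1  1  0
3  0  3  2  0  2
k=2  2  0  0  1  1  2
3  0  3  0  1  0
2  2  1  1  2  2
1  0  1  1  3  0
2  3  2  1  1  0
3  1  3  2  0  2
k=3  2  0  0  1  1  2
3  0  3  0  1  0
2  2  1  1  2  2
1  0  1  1  3  0
2  3  2  1  1  0
3  2  3  2  0  2
k=4  2  0  0  1  1  2
3  0  3  0  1  0
2  2  1  1  2  2
1  0  1  1  3  0
2  3  2  1  1  0
3  3  3  2  0  2
k=5  2  0  0  1  1  2
3  0  3  0  1  0
2  2  1  1  2  2
2  1  2  1  3  0
0  2  0  2  1  0
1  3  1  3  0  2
k=6  2  0  0  1  1  2
3  0  3  0  1  0
2  2  1  1  2  2
2  1  2  1  3  0
0  3  0  2  1  0
2  0  2  3  0  2
k=7  2  0  0  1  1  2
3  0  3  0  1  0
2  2  1  1  2  2
2  1  2  1  3  0
0  3  0  2  1  0
2  1  2  3  0  2
k=8  2  0  0  1  1  2
3  0  3  0  1  0
2  2  1  1  2  2
2  1  2  1  3  0
0  3  0  2  1  0
2  2  2  3  0  2
k=9  2  0  0  1  1  2
3  0  3  0  1  0
2  2  1  1  2  2
2  1  2  1  3  0
0  3  0  2  1  0
2  3  2  3  0  2
k=10  2  0  0  1  1  2
3  0  3  0  1  0
2  2  1  1  2  2
2  2  2  1  3  0
1  0  1  2  1  0
3  1  3  3  0  2
k=11  2  0  0  1  1  2
3  0  3  0  1  0
2  2  1  1  2  2
2  2  2  1  3  0
1  0  1  2  1  0
3  2  3  3  0  2
k=12  2  0  0  1  1  2
3  0  3  0  1  0
2  2  1  1  2  2
2  2  2  1  3  0
1  0  1  2  1  0
3  3  3  3  0  2
k=13  2  0  0  1  1  2
3  0  3  0  1  0
2  2  1  1  2  2
2  2  2  1  3  0
2  1  2  3  1  0
0  2  1  0  1  2
k=14  2  0  0  1  1  2
3  0  3  0  1  0
2  2  1  1  2  2
2  2  2  1  3  0
2  1  2  3  1  0
0  3  1  0  1  2
k=15  2  0  0  1  1  2
3  0  3  0  1  0
2  2  1  1  2  2
2  2  2  1  3  0
2  2  2  3  1  0
1  0  2  0  1  2
k=16  2  0  0  1  1  2
3  0  3  0  1  0
2  2  1  1  2  2
2  2  2  1  3  0
2  2  2  3  1  0
1  1  2  0  1  2
k=17  2  0  0  1  1  2
3  0  3  0  1  0
2  2  1  1  2  2
2  2  2  1  3  0
2  2  2  3  1  0
1  2  2  0  1  2
k=18  2  0  0  1  1  2
3  0  3  0  1  0
2  2  1  1  2  2
2  2  2  1  3  0
2  2  2  3  1  0
1  3  2  0  1  2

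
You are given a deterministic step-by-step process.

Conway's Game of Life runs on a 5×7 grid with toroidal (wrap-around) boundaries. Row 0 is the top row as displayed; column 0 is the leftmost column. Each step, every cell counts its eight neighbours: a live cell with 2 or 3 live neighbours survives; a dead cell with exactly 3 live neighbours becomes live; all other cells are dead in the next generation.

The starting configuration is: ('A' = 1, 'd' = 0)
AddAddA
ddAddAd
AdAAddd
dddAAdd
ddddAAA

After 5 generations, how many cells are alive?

17

[0] AddAddA
ddAddAd
AdAAddd
dddAAdd
ddddAAA
[1] AddAddd
AdAdAdd
dAAdddd
ddAdddA
AdddddA
[2] AddAddd
AdAdddd
AdAdddd
ddAdddA
AAddddA
[3] ddAdddd
AdAAddA
AdAAddA
ddAdddA
dAAdddA
[4] ddddddA
AdddddA
dddddAd
dddddAA
AAAAddd
[5] ddAdddA
AddddAA
AddddAd
AAAdAAA
AAAddAd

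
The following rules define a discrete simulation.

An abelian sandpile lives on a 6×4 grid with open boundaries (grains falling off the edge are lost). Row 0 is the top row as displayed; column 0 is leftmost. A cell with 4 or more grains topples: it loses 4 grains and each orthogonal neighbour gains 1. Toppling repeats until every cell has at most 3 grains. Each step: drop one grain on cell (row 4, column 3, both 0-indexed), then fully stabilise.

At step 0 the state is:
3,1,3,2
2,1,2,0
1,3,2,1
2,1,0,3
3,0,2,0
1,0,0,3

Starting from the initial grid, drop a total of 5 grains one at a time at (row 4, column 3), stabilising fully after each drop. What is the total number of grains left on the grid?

[0] 3,1,3,2
2,1,2,0
1,3,2,1
2,1,0,3
3,0,2,0
1,0,0,3
[1] 3,1,3,2
2,1,2,0
1,3,2,1
2,1,0,3
3,0,2,1
1,0,0,3
[2] 3,1,3,2
2,1,2,0
1,3,2,1
2,1,0,3
3,0,2,2
1,0,0,3
[3] 3,1,3,2
2,1,2,0
1,3,2,1
2,1,0,3
3,0,2,3
1,0,0,3
[4] 3,1,3,2
2,1,2,0
1,3,2,2
2,1,1,0
3,0,3,2
1,0,1,0
[5] 3,1,3,2
2,1,2,0
1,3,2,2
2,1,1,0
3,0,3,3
1,0,1,0

37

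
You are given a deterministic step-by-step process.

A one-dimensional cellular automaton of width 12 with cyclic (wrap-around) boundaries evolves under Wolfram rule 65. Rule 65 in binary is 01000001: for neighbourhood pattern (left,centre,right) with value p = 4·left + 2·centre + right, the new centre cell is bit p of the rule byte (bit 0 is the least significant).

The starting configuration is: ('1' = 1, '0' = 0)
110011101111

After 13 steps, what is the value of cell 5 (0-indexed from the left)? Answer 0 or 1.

[0] 110011101111
[1] 010000100000
[2] 000110001111
[3] 010010100001
[4] 000000001100
[5] 111111100101
[6] 000000100000
[7] 111110001111
[8] 000010100000
[9] 111000001111
[10] 001011100000
[11] 100000101111
[12] 101110000000
[13] 000010111110

0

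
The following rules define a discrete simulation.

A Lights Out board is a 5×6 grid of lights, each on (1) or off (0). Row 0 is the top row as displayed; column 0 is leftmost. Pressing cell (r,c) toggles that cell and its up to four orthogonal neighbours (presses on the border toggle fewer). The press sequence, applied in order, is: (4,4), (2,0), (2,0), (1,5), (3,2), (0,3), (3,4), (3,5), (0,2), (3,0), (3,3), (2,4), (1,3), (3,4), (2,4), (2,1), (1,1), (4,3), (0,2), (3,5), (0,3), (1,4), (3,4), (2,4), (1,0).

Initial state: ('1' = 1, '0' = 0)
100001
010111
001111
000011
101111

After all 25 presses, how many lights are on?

0) 100001
010111
001111
000011
101111
1) 100001
010111
001111
000001
101000
2) 100001
110111
111111
100001
101000
3) 100001
010111
001111
000001
101000
4) 100000
010100
001110
000001
101000
5) 100000
010100
000110
011101
100000
6) 101110
010000
000110
011101
100000
7) 101110
010000
000100
011010
100010
8) 101110
010000
000101
011001
100011
9) 110010
011000
000101
011001
100011
10) 110010
011000
100101
101001
000011
11) 110010
011000
100001
100111
000111
12) 110010
011010
100110
100101
000111
13) 110110
010100
100010
100101
000111
14) 110110
010100
100000
100010
000101
15) 110110
010110
100111
100000
000101
16) 110110
000110
011111
110000
000101
17) 100110
111110
001111
110000
000101
18) 100110
111110
001111
110100
001011
19) 111010
110110
001111
110100
001011
20) 111010
110110
001110
110111
001010
21) 110100
110010
001110
110111
001010
22) 110110
110101
001100
110111
001010
23) 110110
110101
001110
110000
001000
24) 110110
110111
001001
110010
001000
25) 010110
000111
101001
110010
001000

13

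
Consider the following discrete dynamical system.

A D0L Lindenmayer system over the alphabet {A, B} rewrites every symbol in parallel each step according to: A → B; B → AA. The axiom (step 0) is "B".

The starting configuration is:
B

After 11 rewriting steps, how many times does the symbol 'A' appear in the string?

gen 0: B
gen 1: AA
gen 2: BB
gen 3: AAAA
gen 4: BBBB
gen 5: AAAAAAAA
gen 6: BBBBBBBB
gen 7: AAAAAAAAAAAAAAAA
gen 8: BBBBBBBBBBBBBBBB
gen 9: AAAAAAAAAAAAAAAAAAAAAAAAAAAAAAAA
gen 10: BBBBBBBBBBBBBBBBBBBBBBBBBBBBBBBB
gen 11: AAAAAAAAAAAAAAAAAAAAAAAAAAAAAAAAAAAAAAAAAAAAAAAAAAAAAAAAAAAAAAAA

64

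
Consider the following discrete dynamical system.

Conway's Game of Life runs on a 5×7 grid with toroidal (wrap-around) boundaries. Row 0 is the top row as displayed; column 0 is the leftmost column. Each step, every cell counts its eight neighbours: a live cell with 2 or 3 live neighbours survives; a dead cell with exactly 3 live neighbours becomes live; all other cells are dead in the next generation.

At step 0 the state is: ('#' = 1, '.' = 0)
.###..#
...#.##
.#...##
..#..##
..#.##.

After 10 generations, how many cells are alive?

10

gen 0: .###..#
...#.##
.#...##
..#..##
..#.##.
gen 1: ##....#
.#.#...
..#....
####...
#...#..
gen 2: .##...#
.#.....
#......
#.##...
...#...
gen 3: ###....
.##....
#.#....
.###...
#..#...
gen 4: #..#...
...#...
#......
#..#...
#..#...
gen 5: ..###..
.......
.......
##....#
#####.#
gen 6: #...##.
...#...
#......
...#.##
....#.#
gen 7: ...####
....#.#
....#.#
#...###
#..#...
gen 8: #..#..#
#.....#
...##..
#..##..
#..#...
gen 9: .#.....
#..####
#..####
..#....
####...
gen 10: .....#.
.###...
###....
.....#.
#..#...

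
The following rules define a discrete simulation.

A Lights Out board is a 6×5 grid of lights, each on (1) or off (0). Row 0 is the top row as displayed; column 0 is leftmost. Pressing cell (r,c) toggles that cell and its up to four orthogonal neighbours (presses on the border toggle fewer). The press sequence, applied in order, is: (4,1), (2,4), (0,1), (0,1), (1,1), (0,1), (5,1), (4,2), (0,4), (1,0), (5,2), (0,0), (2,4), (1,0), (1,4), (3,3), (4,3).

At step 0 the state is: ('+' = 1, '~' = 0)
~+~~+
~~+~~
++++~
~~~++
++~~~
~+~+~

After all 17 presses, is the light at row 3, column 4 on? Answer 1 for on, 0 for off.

t=0: ~+~~+
~~+~~
++++~
~~~++
++~~~
~+~+~
t=1: ~+~~+
~~+~~
++++~
~+~++
~~+~~
~~~+~
t=2: ~+~~+
~~+~+
+++~+
~+~+~
~~+~~
~~~+~
t=3: +~+~+
~++~+
+++~+
~+~+~
~~+~~
~~~+~
t=4: ~+~~+
~~+~+
+++~+
~+~+~
~~+~~
~~~+~
t=5: ~~~~+
++~~+
+~+~+
~+~+~
~~+~~
~~~+~
t=6: +++~+
+~~~+
+~+~+
~+~+~
~~+~~
~~~+~
t=7: +++~+
+~~~+
+~+~+
~+~+~
~++~~
++++~
t=8: +++~+
+~~~+
+~+~+
~+++~
~~~+~
++~+~
t=9: ++++~
+~~~~
+~+~+
~+++~
~~~+~
++~+~
t=10: ~+++~
~+~~~
~~+~+
~+++~
~~~+~
++~+~
t=11: ~+++~
~+~~~
~~+~+
~+++~
~~++~
+~+~~
t=12: +~++~
++~~~
~~+~+
~+++~
~~++~
+~+~~
t=13: +~++~
++~~+
~~++~
~++++
~~++~
+~+~~
t=14: ~~++~
~~~~+
+~++~
~++++
~~++~
+~+~~
t=15: ~~+++
~~~+~
+~+++
~++++
~~++~
+~+~~
t=16: ~~+++
~~~+~
+~+~+
~+~~~
~~+~~
+~+~~
t=17: ~~+++
~~~+~
+~+~+
~+~+~
~~~++
+~++~

0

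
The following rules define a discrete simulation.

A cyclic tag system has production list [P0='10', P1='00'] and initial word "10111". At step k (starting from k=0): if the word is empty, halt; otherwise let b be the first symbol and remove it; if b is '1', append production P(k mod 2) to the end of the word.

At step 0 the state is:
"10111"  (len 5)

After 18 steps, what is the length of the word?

step 0: "10111"  (len 5)
step 1: "011110"  (len 6)
step 2: "11110"  (len 5)
step 3: "111010"  (len 6)
step 4: "1101000"  (len 7)
step 5: "10100010"  (len 8)
step 6: "010001000"  (len 9)
step 7: "10001000"  (len 8)
step 8: "000100000"  (len 9)
step 9: "00100000"  (len 8)
step 10: "0100000"  (len 7)
step 11: "100000"  (len 6)
step 12: "0000000"  (len 7)
step 13: "000000"  (len 6)
step 14: "00000"  (len 5)
step 15: "0000"  (len 4)
step 16: "000"  (len 3)
step 17: "00"  (len 2)
step 18: "0"  (len 1)

1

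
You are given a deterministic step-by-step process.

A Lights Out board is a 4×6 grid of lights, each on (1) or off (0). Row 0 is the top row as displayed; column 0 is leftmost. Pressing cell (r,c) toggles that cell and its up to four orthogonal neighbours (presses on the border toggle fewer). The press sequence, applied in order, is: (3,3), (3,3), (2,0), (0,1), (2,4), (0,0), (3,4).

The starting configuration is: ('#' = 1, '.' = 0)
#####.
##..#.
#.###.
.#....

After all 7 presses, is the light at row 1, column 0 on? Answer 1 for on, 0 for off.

1

gen 0: #####.
##..#.
#.###.
.#....
gen 1: #####.
##..#.
#.#.#.
.####.
gen 2: #####.
##..#.
#.###.
.#....
gen 3: #####.
.#..#.
.####.
##....
gen 4: ...##.
....#.
.####.
##....
gen 5: ...##.
......
.##..#
##..#.
gen 6: ##.##.
#.....
.##..#
##..#.
gen 7: ##.##.
#.....
.##.##
##.#.#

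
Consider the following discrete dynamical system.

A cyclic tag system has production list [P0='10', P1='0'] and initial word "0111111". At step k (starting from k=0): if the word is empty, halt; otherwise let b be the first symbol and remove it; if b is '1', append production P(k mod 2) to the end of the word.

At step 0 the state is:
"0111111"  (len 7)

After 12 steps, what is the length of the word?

7

k=0  "0111111"  (len 7)
k=1  "111111"  (len 6)
k=2  "111110"  (len 6)
k=3  "1111010"  (len 7)
k=4  "1110100"  (len 7)
k=5  "11010010"  (len 8)
k=6  "10100100"  (len 8)
k=7  "010010010"  (len 9)
k=8  "10010010"  (len 8)
k=9  "001001010"  (len 9)
k=10  "01001010"  (len 8)
k=11  "1001010"  (len 7)
k=12  "0010100"  (len 7)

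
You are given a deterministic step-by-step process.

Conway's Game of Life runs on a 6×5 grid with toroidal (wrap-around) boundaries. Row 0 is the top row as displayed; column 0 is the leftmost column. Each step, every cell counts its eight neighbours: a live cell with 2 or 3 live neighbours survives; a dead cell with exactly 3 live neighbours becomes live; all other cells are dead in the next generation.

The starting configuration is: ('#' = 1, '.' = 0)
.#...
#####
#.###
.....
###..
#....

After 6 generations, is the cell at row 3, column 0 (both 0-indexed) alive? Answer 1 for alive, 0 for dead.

0) .#...
#####
#.###
.....
###..
#....
1) ...#.
.....
.....
.....
##...
#.#..
2) .....
.....
.....
.....
##...
#.#.#
3) .....
.....
.....
.....
##..#
#...#
4) .....
.....
.....
#....
.#..#
.#..#
5) .....
.....
.....
#....
.#..#
.....
6) .....
.....
.....
#....
#....
.....

1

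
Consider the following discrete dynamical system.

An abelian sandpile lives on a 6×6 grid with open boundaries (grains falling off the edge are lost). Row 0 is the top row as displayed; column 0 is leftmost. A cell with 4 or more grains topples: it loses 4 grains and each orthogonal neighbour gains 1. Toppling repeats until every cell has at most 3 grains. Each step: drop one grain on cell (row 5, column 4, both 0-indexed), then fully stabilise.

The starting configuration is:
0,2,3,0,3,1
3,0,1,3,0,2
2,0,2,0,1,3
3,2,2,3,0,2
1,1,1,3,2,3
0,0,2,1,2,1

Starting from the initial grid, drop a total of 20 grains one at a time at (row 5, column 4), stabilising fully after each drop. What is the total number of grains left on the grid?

57

0) 0,2,3,0,3,1
3,0,1,3,0,2
2,0,2,0,1,3
3,2,2,3,0,2
1,1,1,3,2,3
0,0,2,1,2,1
1) 0,2,3,0,3,1
3,0,1,3,0,2
2,0,2,0,1,3
3,2,2,3,0,2
1,1,1,3,2,3
0,0,2,1,3,1
2) 0,2,3,0,3,1
3,0,1,3,0,2
2,0,2,0,1,3
3,2,2,3,0,2
1,1,1,3,3,3
0,0,2,2,0,2
3) 0,2,3,0,3,1
3,0,1,3,0,2
2,0,2,0,1,3
3,2,2,3,0,2
1,1,1,3,3,3
0,0,2,2,1,2
4) 0,2,3,0,3,1
3,0,1,3,0,2
2,0,2,0,1,3
3,2,2,3,0,2
1,1,1,3,3,3
0,0,2,2,2,2
5) 0,2,3,0,3,1
3,0,1,3,0,2
2,0,2,0,1,3
3,2,2,3,0,2
1,1,1,3,3,3
0,0,2,2,3,2
6) 0,2,3,0,3,1
3,0,1,3,0,2
2,0,2,1,1,3
3,2,3,0,2,3
1,1,2,2,2,1
0,0,3,0,3,0
7) 0,2,3,0,3,1
3,0,1,3,0,2
2,0,2,1,1,3
3,2,3,0,2,3
1,1,2,2,3,1
0,0,3,1,0,1
8) 0,2,3,0,3,1
3,0,1,3,0,2
2,0,2,1,1,3
3,2,3,0,2,3
1,1,2,2,3,1
0,0,3,1,1,1
9) 0,2,3,0,3,1
3,0,1,3,0,2
2,0,2,1,1,3
3,2,3,0,2,3
1,1,2,2,3,1
0,0,3,1,2,1
10) 0,2,3,0,3,1
3,0,1,3,0,2
2,0,2,1,1,3
3,2,3,0,2,3
1,1,2,2,3,1
0,0,3,1,3,1
11) 0,2,3,0,3,1
3,0,1,3,0,2
2,0,2,1,1,3
3,2,3,0,3,3
1,1,2,3,0,2
0,0,3,2,1,2
12) 0,2,3,0,3,1
3,0,1,3,0,2
2,0,2,1,1,3
3,2,3,0,3,3
1,1,2,3,0,2
0,0,3,2,2,2
13) 0,2,3,0,3,1
3,0,1,3,0,2
2,0,2,1,1,3
3,2,3,0,3,3
1,1,2,3,0,2
0,0,3,2,3,2
14) 0,2,3,0,3,1
3,0,1,3,0,2
2,0,2,1,1,3
3,2,3,0,3,3
1,1,2,3,1,2
0,0,3,3,0,3
15) 0,2,3,0,3,1
3,0,1,3,0,2
2,0,2,1,1,3
3,2,3,0,3,3
1,1,2,3,1,2
0,0,3,3,1,3
16) 0,2,3,0,3,1
3,0,1,3,0,2
2,0,2,1,1,3
3,2,3,0,3,3
1,1,2,3,1,2
0,0,3,3,2,3
17) 0,2,3,0,3,1
3,0,1,3,0,2
2,0,2,1,1,3
3,2,3,0,3,3
1,1,2,3,1,2
0,0,3,3,3,3
18) 0,2,3,0,3,1
3,0,1,3,0,2
2,0,3,1,1,3
3,3,0,2,3,3
1,2,1,1,3,3
0,1,1,2,2,0
19) 0,2,3,0,3,1
3,0,1,3,0,2
2,0,3,1,1,3
3,3,0,2,3,3
1,2,1,1,3,3
0,1,1,2,3,0
20) 0,2,3,0,3,1
3,0,1,3,0,3
2,0,3,1,3,0
3,3,0,3,1,2
1,2,1,2,2,1
0,1,1,3,1,2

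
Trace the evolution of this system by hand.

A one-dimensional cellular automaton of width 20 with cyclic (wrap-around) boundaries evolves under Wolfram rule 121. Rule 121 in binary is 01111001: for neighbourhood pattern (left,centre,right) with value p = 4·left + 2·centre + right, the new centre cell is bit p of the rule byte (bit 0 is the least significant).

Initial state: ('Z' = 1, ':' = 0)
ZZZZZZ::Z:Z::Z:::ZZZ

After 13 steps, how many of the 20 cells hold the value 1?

step 0: ZZZZZZ::Z:Z::Z:::ZZZ
step 1: :::::ZZ::Z:Z::ZZ:Z::
step 2: ZZZZ:ZZZ::Z:Z:ZZZ:ZZ
step 3: :::ZZZ:ZZ::Z:ZZ:ZZZ:
step 4: ZZ:Z:ZZZZZ::ZZZZZ:ZZ
step 5: :ZZ:ZZ:::ZZ:Z:::ZZZ:
step 6: :ZZZZZZZ:ZZZ:ZZ:Z:ZZ
step 7: ZZ:::::ZZZ:ZZZZZ:ZZZ
step 8: :ZZZZZ:Z:ZZZ:::ZZZ::
step 9: :Z:::ZZ:ZZ:ZZZ:Z:ZZZ
step 10: Z:ZZ:ZZZZZZZ:ZZ:ZZ:Z
step 11: ZZZZZZ:::::ZZZZZZZZZ
step 12: :::::ZZZZZ:Z::::::::
step 13: ZZZZ:Z:::ZZ:ZZZZZZZZ

15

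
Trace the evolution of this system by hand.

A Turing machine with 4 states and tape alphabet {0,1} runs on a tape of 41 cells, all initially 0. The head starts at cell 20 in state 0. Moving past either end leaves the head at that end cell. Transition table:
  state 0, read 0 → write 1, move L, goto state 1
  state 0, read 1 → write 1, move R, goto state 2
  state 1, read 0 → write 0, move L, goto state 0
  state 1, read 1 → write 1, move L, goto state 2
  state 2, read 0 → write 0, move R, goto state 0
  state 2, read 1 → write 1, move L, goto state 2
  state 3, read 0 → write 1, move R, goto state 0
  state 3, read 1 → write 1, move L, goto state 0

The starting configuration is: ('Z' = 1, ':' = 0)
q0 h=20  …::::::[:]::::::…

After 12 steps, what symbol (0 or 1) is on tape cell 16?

1

t=0: q0 h=20  …::::::[:]::::::…
t=1: q1 h=19  …::::::[:]Z:::::…
t=2: q0 h=18  …::::::[:]:Z::::…
t=3: q1 h=17  …::::::[:]Z:Z:::…
t=4: q0 h=16  …::::::[:]:Z:Z::…
t=5: q1 h=15  …::::::[:]Z:Z:Z:…
t=6: q0 h=14  …::::::[:]:Z:Z:Z…
t=7: q1 h=13  …::::::[:]Z:Z:Z:…
t=8: q0 h=12  …::::::[:]:Z:Z:Z…
t=9: q1 h=11  …::::::[:]Z:Z:Z:…
t=10: q0 h=10  …::::::[:]:Z:Z:Z…
t=11: q1 h= 9  …::::::[:]Z:Z:Z:…
t=12: q0 h= 8  …::::::[:]:Z:Z:Z…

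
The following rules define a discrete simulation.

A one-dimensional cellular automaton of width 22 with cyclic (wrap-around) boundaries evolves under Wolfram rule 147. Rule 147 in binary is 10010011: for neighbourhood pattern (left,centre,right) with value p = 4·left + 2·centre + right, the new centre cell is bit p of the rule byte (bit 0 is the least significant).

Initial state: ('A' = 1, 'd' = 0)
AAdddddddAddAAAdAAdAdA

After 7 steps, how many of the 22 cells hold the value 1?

k=0  AAdddddddAddAAAdAAdAdA
k=1  AdAAAAAAAdAAdAdddddddd
k=2  dddAAAAAddddddAAAAAAAA
k=3  AAAdAAAdAAAAAAdAAAAAAd
k=4  dAdddAdddAAAAdddAAAAdd
k=5  AdAAAdAAAdAAdAAAdAAdAA
k=6  dddAdddAddddddAddddddA
k=7  AAAdAAAdAAAAAAdAAAAAAd

18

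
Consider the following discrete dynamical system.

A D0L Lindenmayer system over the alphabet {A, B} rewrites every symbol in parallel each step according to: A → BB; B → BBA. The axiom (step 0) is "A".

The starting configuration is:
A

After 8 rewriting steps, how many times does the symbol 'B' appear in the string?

0) A
1) BB
2) BBABBA
3) BBABBABBBBABBABB
4) BBABBABBBBABBABBBBABBABBABBABBBBABBABBBBABBA
5) BBABBABBBBABBABBBBABBABBABBABBBBABBABBBBABBABBABBABBBBABBABBBBABBABBBBABBABBBBABBABBABBABBBBABBABBBBABBABBABBABBBBABBABB
6) BBABBABBBBABBABBBBABBABBABBABBBBABBABBBBABBABBABBABBBBABBA…ABBABBBBABBABBBBABBABBBBABBABBBBABBABBABBABBBBABBABBBBABBA  (len 328)
7) BBABBABBBBABBABBBBABBABBABBABBBBABBABBBBABBABBABBABBBBABBA…ABBABBBBABBABBBBABBABBABBABBBBABBABBBBABBABBABBABBBBABBABB  (len 896)
8) BBABBABBBBABBABBBBABBABBABBABBBBABBABBBBABBABBABBABBBBABBA…ABBABBBBABBABBBBABBABBBBABBABBBBABBABBABBABBBBABBABBBBABBA  (len 2448)

1792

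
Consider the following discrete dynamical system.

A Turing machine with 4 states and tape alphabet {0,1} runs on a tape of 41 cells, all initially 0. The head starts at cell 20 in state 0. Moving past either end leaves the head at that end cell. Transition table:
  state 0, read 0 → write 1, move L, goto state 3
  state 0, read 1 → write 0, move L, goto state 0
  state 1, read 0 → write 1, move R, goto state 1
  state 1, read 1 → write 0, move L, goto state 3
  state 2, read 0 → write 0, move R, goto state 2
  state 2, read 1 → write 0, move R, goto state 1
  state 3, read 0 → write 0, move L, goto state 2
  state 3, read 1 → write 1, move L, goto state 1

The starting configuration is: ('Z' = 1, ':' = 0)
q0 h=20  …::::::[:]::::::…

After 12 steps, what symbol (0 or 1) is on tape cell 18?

step 0: q0 h=20  …::::::[:]::::::…
step 1: q3 h=19  …::::::[:]Z:::::…
step 2: q2 h=18  …::::::[:]:Z::::…
step 3: q2 h=19  …::::::[:]Z:::::…
step 4: q2 h=20  …::::::[Z]::::::…
step 5: q1 h=21  …::::::[:]::::::…
step 6: q1 h=22  …:::::Z[:]::::::…
step 7: q1 h=23  …::::ZZ[:]::::::…
step 8: q1 h=24  …:::ZZZ[:]::::::…
step 9: q1 h=25  …::ZZZZ[:]::::::…
step 10: q1 h=26  …:ZZZZZ[:]::::::…
step 11: q1 h=27  …ZZZZZZ[:]::::::…
step 12: q1 h=28  …ZZZZZZ[:]::::::…

0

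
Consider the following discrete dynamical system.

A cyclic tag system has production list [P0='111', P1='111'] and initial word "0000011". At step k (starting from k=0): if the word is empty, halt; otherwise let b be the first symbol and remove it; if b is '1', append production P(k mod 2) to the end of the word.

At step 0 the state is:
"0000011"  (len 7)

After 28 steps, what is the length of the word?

step 0: "0000011"  (len 7)
step 1: "000011"  (len 6)
step 2: "00011"  (len 5)
step 3: "0011"  (len 4)
step 4: "011"  (len 3)
step 5: "11"  (len 2)
step 6: "1111"  (len 4)
step 7: "111111"  (len 6)
step 8: "11111111"  (len 8)
step 9: "1111111111"  (len 10)
step 10: "111111111111"  (len 12)
step 11: "11111111111111"  (len 14)
step 12: "1111111111111111"  (len 16)
step 13: "111111111111111111"  (len 18)
step 14: "11111111111111111111"  (len 20)
step 15: "1111111111111111111111"  (len 22)
step 16: "111111111111111111111111"  (len 24)
step 17: "11111111111111111111111111"  (len 26)
step 18: "1111111111111111111111111111"  (len 28)
step 19: "111111111111111111111111111111"  (len 30)
step 20: "11111111111111111111111111111111"  (len 32)
step 21: "1111111111111111111111111111111111"  (len 34)
step 22: "111111111111111111111111111111111111"  (len 36)
step 23: "11111111111111111111111111111111111111"  (len 38)
step 24: "1111111111111111111111111111111111111111"  (len 40)
step 25: "111111111111111111111111111111111111111111"  (len 42)
step 26: "11111111111111111111111111111111111111111111"  (len 44)
step 27: "1111111111111111111111111111111111111111111111"  (len 46)
step 28: "111111111111111111111111111111111111111111111111"  (len 48)

48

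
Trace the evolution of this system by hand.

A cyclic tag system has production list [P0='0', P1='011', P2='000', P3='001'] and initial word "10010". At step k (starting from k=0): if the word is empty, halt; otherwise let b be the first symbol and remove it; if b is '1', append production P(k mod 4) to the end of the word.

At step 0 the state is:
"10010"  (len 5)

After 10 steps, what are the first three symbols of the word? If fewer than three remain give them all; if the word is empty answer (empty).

(empty)

t=0: "10010"  (len 5)
t=1: "00100"  (len 5)
t=2: "0100"  (len 4)
t=3: "100"  (len 3)
t=4: "00001"  (len 5)
t=5: "0001"  (len 4)
t=6: "001"  (len 3)
t=7: "01"  (len 2)
t=8: "1"  (len 1)
t=9: "0"  (len 1)
t=10: (halted — word empty)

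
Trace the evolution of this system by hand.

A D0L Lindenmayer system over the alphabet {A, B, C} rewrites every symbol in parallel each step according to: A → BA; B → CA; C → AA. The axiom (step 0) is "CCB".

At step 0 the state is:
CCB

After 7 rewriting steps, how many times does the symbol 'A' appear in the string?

t=0: CCB
t=1: AAAACA
t=2: BABABABAAABA
t=3: CABACABACABACABABABACABA
t=4: AABACABAAABACABAAABACABAAABACABACABACABAAABACABA
t=5: BABACABAAABACABABABACABAAABACABABABACABAAABACABABABACABAAABACABAAABACABAAABACABABABACABAAABACABA
t=6: CABACABAAABACABABABACABAAABACABACABACABAAABACABABABACABAAA…BAAABACABABABACABAAABACABACABACABAAABACABABABACABAAABACABA  (len 192)
t=7: AABACABAAABACABABABACABAAABACABACABACABAAABACABABABACABAAA…BAAABACABABABACABAAABACABACABACABAAABACABABABACABAAABACABA  (len 384)

221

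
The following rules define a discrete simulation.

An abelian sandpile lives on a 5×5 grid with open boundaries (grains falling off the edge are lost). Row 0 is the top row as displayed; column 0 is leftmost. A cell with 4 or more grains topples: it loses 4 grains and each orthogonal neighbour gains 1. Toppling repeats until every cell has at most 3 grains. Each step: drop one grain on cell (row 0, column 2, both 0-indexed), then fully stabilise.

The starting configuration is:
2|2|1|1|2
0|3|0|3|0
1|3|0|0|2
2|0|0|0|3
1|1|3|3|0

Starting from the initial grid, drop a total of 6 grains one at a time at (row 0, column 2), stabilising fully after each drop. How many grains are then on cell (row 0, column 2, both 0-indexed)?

3

[0] 2|2|1|1|2
0|3|0|3|0
1|3|0|0|2
2|0|0|0|3
1|1|3|3|0
[1] 2|2|2|1|2
0|3|0|3|0
1|3|0|0|2
2|0|0|0|3
1|1|3|3|0
[2] 2|2|3|1|2
0|3|0|3|0
1|3|0|0|2
2|0|0|0|3
1|1|3|3|0
[3] 2|3|0|2|2
0|3|1|3|0
1|3|0|0|2
2|0|0|0|3
1|1|3|3|0
[4] 2|3|1|2|2
0|3|1|3|0
1|3|0|0|2
2|0|0|0|3
1|1|3|3|0
[5] 2|3|2|2|2
0|3|1|3|0
1|3|0|0|2
2|0|0|0|3
1|1|3|3|0
[6] 2|3|3|2|2
0|3|1|3|0
1|3|0|0|2
2|0|0|0|3
1|1|3|3|0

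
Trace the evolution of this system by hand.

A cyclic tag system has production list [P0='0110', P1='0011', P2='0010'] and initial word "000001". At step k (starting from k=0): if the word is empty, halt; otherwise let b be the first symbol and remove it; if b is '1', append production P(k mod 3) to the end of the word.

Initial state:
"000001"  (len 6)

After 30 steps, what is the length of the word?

20

0) "000001"  (len 6)
1) "00001"  (len 5)
2) "0001"  (len 4)
3) "001"  (len 3)
4) "01"  (len 2)
5) "1"  (len 1)
6) "0010"  (len 4)
7) "010"  (len 3)
8) "10"  (len 2)
9) "00010"  (len 5)
10) "0010"  (len 4)
11) "010"  (len 3)
12) "10"  (len 2)
13) "00110"  (len 5)
14) "0110"  (len 4)
15) "110"  (len 3)
16) "100110"  (len 6)
17) "001100011"  (len 9)
18) "01100011"  (len 8)
19) "1100011"  (len 7)
20) "1000110011"  (len 10)
21) "0001100110010"  (len 13)
22) "001100110010"  (len 12)
23) "01100110010"  (len 11)
24) "1100110010"  (len 10)
25) "1001100100110"  (len 13)
26) "0011001001100011"  (len 16)
27) "011001001100011"  (len 15)
28) "11001001100011"  (len 14)
29) "10010011000110011"  (len 17)
30) "00100110001100110010"  (len 20)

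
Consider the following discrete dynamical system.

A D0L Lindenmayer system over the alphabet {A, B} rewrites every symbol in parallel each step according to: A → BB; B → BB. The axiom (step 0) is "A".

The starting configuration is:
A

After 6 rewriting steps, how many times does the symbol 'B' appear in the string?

64

0) A
1) BB
2) BBBB
3) BBBBBBBB
4) BBBBBBBBBBBBBBBB
5) BBBBBBBBBBBBBBBBBBBBBBBBBBBBBBBB
6) BBBBBBBBBBBBBBBBBBBBBBBBBBBBBBBBBBBBBBBBBBBBBBBBBBBBBBBBBBBBBBBB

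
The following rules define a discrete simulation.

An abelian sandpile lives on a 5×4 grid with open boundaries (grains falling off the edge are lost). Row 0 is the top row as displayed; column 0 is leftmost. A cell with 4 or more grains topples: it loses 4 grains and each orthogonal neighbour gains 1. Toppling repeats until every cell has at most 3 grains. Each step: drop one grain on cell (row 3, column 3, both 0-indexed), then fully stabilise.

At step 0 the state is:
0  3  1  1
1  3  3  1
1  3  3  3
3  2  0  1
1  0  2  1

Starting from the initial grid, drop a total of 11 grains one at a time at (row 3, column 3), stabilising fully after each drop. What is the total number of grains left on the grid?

35

t=0: 0  3  1  1
1  3  3  1
1  3  3  3
3  2  0  1
1  0  2  1
t=1: 0  3  1  1
1  3  3  1
1  3  3  3
3  2  0  2
1  0  2  1
t=2: 0  3  1  1
1  3  3  1
1  3  3  3
3  2  0  3
1  0  2  1
t=3: 1  0  3  1
2  2  1  3
2  1  2  1
3  3  2  1
1  0  2  2
t=4: 1  0  3  1
2  2  1  3
2  1  2  1
3  3  2  2
1  0  2  2
t=5: 1  0  3  1
2  2  1  3
2  1  2  1
3  3  2  3
1  0  2  2
t=6: 1  0  3  1
2  2  1  3
2  1  2  2
3  3  3  0
1  0  2  3
t=7: 1  0  3  1
2  2  1  3
2  1  2  2
3  3  3  1
1  0  2  3
t=8: 1  0  3  1
2  2  1  3
2  1  2  2
3  3  3  2
1  0  2  3
t=9: 1  0  3  1
2  2  1  3
2  1  2  2
3  3  3  3
1  0  2  3
t=10: 1  0  3  1
2  2  1  3
3  2  3  3
0  1  2  2
2  2  0  1
t=11: 1  0  3  1
2  2  1  3
3  2  3  3
0  1  2  3
2  2  0  1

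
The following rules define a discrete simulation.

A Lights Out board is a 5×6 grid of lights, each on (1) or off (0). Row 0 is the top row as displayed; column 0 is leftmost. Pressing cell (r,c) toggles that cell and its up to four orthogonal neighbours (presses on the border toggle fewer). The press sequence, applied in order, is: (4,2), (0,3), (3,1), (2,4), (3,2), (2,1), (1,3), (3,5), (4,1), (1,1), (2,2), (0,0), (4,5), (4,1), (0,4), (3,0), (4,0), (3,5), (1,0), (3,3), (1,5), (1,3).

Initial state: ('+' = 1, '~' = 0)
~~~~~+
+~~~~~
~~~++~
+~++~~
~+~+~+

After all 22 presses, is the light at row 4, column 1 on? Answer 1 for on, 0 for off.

0

step 0: ~~~~~+
+~~~~~
~~~++~
+~++~~
~+~+~+
step 1: ~~~~~+
+~~~~~
~~~++~
+~~+~~
~~+~~+
step 2: ~~++++
+~~+~~
~~~++~
+~~+~~
~~+~~+
step 3: ~~++++
+~~+~~
~+~++~
~+++~~
~++~~+
step 4: ~~++++
+~~++~
~+~~~+
~++++~
~++~~+
step 5: ~~++++
+~~++~
~++~~+
~~~~+~
~+~~~+
step 6: ~~++++
++~++~
+~~~~+
~+~~+~
~+~~~+
step 7: ~~+~++
+++~~~
+~~+~+
~+~~+~
~+~~~+
step 8: ~~+~++
+++~~~
+~~+~~
~+~~~+
~+~~~~
step 9: ~~+~++
+++~~~
+~~+~~
~~~~~+
+~+~~~
step 10: ~++~++
~~~~~~
++~+~~
~~~~~+
+~+~~~
step 11: ~++~++
~~+~~~
+~+~~~
~~+~~+
+~+~~~
step 12: +~+~++
+~+~~~
+~+~~~
~~+~~+
+~+~~~
step 13: +~+~++
+~+~~~
+~+~~~
~~+~~~
+~+~++
step 14: +~+~++
+~+~~~
+~+~~~
~++~~~
~+~~++
step 15: +~++~~
+~+~+~
+~+~~~
~++~~~
~+~~++
step 16: +~++~~
+~+~+~
~~+~~~
+~+~~~
++~~++
step 17: +~++~~
+~+~+~
~~+~~~
~~+~~~
~~~~++
step 18: +~++~~
+~+~+~
~~+~~+
~~+~++
~~~~+~
step 19: ~~++~~
~++~+~
+~+~~+
~~+~++
~~~~+~
step 20: ~~++~~
~++~+~
+~++~+
~~~+~+
~~~++~
step 21: ~~++~+
~++~~+
+~++~~
~~~+~+
~~~++~
step 22: ~~+~~+
~+~+++
+~+~~~
~~~+~+
~~~++~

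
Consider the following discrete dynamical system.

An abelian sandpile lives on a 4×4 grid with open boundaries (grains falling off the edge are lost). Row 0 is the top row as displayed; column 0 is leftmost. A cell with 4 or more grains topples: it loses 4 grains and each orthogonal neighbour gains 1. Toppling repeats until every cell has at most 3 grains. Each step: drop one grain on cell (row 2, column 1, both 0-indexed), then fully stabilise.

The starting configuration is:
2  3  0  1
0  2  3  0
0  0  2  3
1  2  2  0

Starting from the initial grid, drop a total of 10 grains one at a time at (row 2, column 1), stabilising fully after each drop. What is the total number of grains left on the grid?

k=0  2  3  0  1
0  2  3  0
0  0  2  3
1  2  2  0
k=1  2  3  0  1
0  2  3  0
0  1  2  3
1  2  2  0
k=2  2  3  0  1
0  2  3  0
0  2  2  3
1  2  2  0
k=3  2  3  0  1
0  2  3  0
0  3  2  3
1  2  2  0
k=4  2  3  0  1
0  3  3  0
1  0  3  3
1  3  2  0
k=5  2  3  0  1
0  3  3  0
1  1  3  3
1  3  2  0
k=6  2  3  0  1
0  3  3  0
1  2  3  3
1  3  2  0
k=7  2  3  0  1
0  3  3  0
1  3  3  3
1  3  2  0
k=8  3  0  2  1
1  2  1  2
2  3  3  0
2  1  0  2
k=9  3  0  2  1
1  3  2  2
3  1  0  1
2  2  1  2
k=10  3  0  2  1
1  3  2  2
3  2  0  1
2  2  1  2

27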